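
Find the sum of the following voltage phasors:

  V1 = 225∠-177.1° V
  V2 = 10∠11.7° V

Step 1 — Convert each phasor to rectangular form:
  V1 = 225·(cos(-177.1°) + j·sin(-177.1°)) = -224.7 - j11.38 V
  V2 = 10·(cos(11.7°) + j·sin(11.7°)) = 9.792 + j2.028 V
Step 2 — Sum components: V_total = -214.9 - j9.356 V.
Step 3 — Convert to polar: |V_total| = 215.1 V, ∠V_total = -177.5°.

V_total = 215.1∠-177.5° V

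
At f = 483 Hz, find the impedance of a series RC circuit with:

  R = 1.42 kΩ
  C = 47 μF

Step 1 — Angular frequency: ω = 2π·f = 2π·483 = 3035 rad/s.
Step 2 — Component impedances:
  R: Z = R = 1420 Ω
  C: Z = 1/(jωC) = -j/(ω·C) = 0 - j7.011 Ω
Step 3 — Series combination: Z_total = R + C = 1420 - j7.011 Ω = 1420∠-0.3° Ω.

Z = 1420 - j7.011 Ω = 1420∠-0.3° Ω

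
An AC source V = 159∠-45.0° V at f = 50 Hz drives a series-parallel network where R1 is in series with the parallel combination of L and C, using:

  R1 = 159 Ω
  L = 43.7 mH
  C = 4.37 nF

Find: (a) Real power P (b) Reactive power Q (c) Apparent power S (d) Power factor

Step 1 — Angular frequency: ω = 2π·f = 2π·50 = 314.2 rad/s.
Step 2 — Component impedances:
  R1: Z = R = 159 Ω
  L: Z = jωL = j·314.2·0.0437 = 0 + j13.73 Ω
  C: Z = 1/(jωC) = -j/(ω·C) = 0 - j7.284e+05 Ω
Step 3 — Parallel branch: L || C = 1/(1/L + 1/C) = 0 + j13.73 Ω.
Step 4 — Series with R1: Z_total = R1 + (L || C) = 159 + j13.73 Ω = 159.6∠4.9° Ω.
Step 5 — Source phasor: V = 159∠-45.0° V = 112.4 - j112.4 V.
Step 6 — Current: I = V / Z = 0.6413 - j0.7625 A = 0.9963∠-49.9° A.
Step 7 — Complex power: S = V·I* = 157.8 + j13.63 VA.
Step 8 — Real power: P = Re(S) = 157.8 W.
Step 9 — Reactive power: Q = Im(S) = 13.63 VAR.
Step 10 — Apparent power: |S| = 158.4 VA.
Step 11 — Power factor: PF = P/|S| = 0.9963 (lagging).

(a) P = 157.8 W  (b) Q = 13.63 VAR  (c) S = 158.4 VA  (d) PF = 0.9963 (lagging)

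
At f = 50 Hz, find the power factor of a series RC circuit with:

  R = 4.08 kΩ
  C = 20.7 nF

Step 1 — Angular frequency: ω = 2π·f = 2π·50 = 314.2 rad/s.
Step 2 — Component impedances:
  R: Z = R = 4080 Ω
  C: Z = 1/(jωC) = -j/(ω·C) = 0 - j1.538e+05 Ω
Step 3 — Series combination: Z_total = R + C = 4080 - j1.538e+05 Ω = 1.538e+05∠-88.5° Ω.
Step 4 — Power factor: PF = cos(φ) = Re(Z)/|Z| = 4080/1.5383e+05 = 0.02652.
Step 5 — Type: Im(Z) = -1.538e+05 ⇒ leading (phase φ = -88.5°).

PF = 0.02652 (leading, φ = -88.5°)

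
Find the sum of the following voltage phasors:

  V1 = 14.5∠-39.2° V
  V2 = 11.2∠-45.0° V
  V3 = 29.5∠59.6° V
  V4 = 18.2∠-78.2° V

Step 1 — Convert each phasor to rectangular form:
  V1 = 14.5·(cos(-39.2°) + j·sin(-39.2°)) = 11.24 - j9.164 V
  V2 = 11.2·(cos(-45.0°) + j·sin(-45.0°)) = 7.92 - j7.92 V
  V3 = 29.5·(cos(59.6°) + j·sin(59.6°)) = 14.93 + j25.44 V
  V4 = 18.2·(cos(-78.2°) + j·sin(-78.2°)) = 3.722 - j17.82 V
Step 2 — Sum components: V_total = 37.81 - j9.455 V.
Step 3 — Convert to polar: |V_total| = 38.97 V, ∠V_total = -14.0°.

V_total = 38.97∠-14.0° V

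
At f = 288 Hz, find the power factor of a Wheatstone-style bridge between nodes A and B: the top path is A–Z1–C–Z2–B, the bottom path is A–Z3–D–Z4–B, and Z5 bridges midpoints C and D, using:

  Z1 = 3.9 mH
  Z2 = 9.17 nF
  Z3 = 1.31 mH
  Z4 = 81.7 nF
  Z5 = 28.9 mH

Step 1 — Angular frequency: ω = 2π·f = 2π·288 = 1810 rad/s.
Step 2 — Component impedances:
  Z1: Z = jωL = j·1810·0.0039 = 0 + j7.057 Ω
  Z2: Z = 1/(jωC) = -j/(ω·C) = 0 - j6.026e+04 Ω
  Z3: Z = jωL = j·1810·0.00131 = 0 + j2.371 Ω
  Z4: Z = 1/(jωC) = -j/(ω·C) = 0 - j6764 Ω
  Z5: Z = jωL = j·1810·0.0289 = 0 + j52.3 Ω
Step 3 — Bridge requires nodal analysis (the Z5 bridge couples midpoints C and D, so the two paths cannot be reduced to a simple series/parallel combination). Setting node B to ground and injecting 1 A at node A, the 3-node admittance system at A, C, D solves to V_A = Z_AB = 0 - j6079 Ω = 6079∠-90.0° Ω.
Step 4 — Power factor: PF = cos(φ) = Re(Z)/|Z| = -0/6079 = -0.
Step 5 — Type: Im(Z) = -6079 ⇒ leading (phase φ = -90.0°).

PF = -0 (leading, φ = -90.0°)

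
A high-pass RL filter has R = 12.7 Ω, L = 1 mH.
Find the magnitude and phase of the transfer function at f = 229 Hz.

Step 1 — Angular frequency: ω = 2π·229 = 1439 rad/s.
Step 2 — Transfer function: H(jω) = jωL/(R + jωL).
Step 3 — Numerator jωL = j·1.439; denominator R + jωL = 12.7 + j1.439.
Step 4 — H = 0.01267 + j0.1119.
Step 5 — Magnitude: |H| = 0.1126 (-19.0 dB); phase: φ = 83.5°.

|H| = 0.1126 (-19.0 dB), φ = 83.5°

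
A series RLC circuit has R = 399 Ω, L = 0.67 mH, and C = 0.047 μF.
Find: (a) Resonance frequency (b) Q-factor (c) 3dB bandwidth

Step 1 — Resonance: ω₀ = 1/√(LC) = 1/√(0.00067·4.7e-08) = 1.782e+05 rad/s.
Step 2 — f₀ = ω₀/(2π) = 2.836e+04 Hz.
Step 3 — Series Q: Q = ω₀L/R = 1.782e+05·0.00067/399 = 0.2992.
Step 4 — Bandwidth: Δω = ω₀/Q = 5.955e+05 rad/s; BW = Δω/(2π) = 9.478e+04 Hz.

(a) f₀ = 2.836e+04 Hz  (b) Q = 0.2992  (c) BW = 9.478e+04 Hz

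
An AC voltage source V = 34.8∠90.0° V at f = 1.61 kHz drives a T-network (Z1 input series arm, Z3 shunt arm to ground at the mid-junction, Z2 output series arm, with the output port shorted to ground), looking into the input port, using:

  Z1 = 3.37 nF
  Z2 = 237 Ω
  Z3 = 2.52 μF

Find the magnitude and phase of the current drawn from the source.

Step 1 — Angular frequency: ω = 2π·f = 2π·1610 = 1.012e+04 rad/s.
Step 2 — Component impedances:
  Z1: Z = 1/(jωC) = -j/(ω·C) = 0 - j2.933e+04 Ω
  Z2: Z = R = 237 Ω
  Z3: Z = 1/(jωC) = -j/(ω·C) = 0 - j39.23 Ω
Step 3 — With the output port shorted to ground, the output series arm Z2 runs from the junction to ground; the shunt arm Z3 also runs from the junction to ground. They appear in parallel: Z3 || Z2 = 6.32 - j38.18 Ω.
Step 4 — Series with input arm Z1: Z_in = Z1 + (Z3 || Z2) = 6.32 - j2.937e+04 Ω = 2.937e+04∠-90.0° Ω.
Step 5 — Source phasor: V = 34.8∠90.0° V = 0 + j34.8 V.
Step 6 — Ohm's law: I = V / Z_total = (0 + j34.8) / (6.32 - j2.937e+04) = -0.001185 + j2.549e-07 A.
Step 7 — Convert to polar: |I| = 0.001185 A, ∠I = 180.0°.

I = 0.001185∠180.0° A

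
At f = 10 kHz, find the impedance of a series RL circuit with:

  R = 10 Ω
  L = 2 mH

Step 1 — Angular frequency: ω = 2π·f = 2π·1e+04 = 6.283e+04 rad/s.
Step 2 — Component impedances:
  R: Z = R = 10 Ω
  L: Z = jωL = j·6.283e+04·0.002 = 0 + j125.7 Ω
Step 3 — Series combination: Z_total = R + L = 10 + j125.7 Ω = 126.1∠85.5° Ω.

Z = 10 + j125.7 Ω = 126.1∠85.5° Ω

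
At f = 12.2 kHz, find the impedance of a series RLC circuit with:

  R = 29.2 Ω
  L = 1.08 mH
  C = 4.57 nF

Step 1 — Angular frequency: ω = 2π·f = 2π·1.22e+04 = 7.665e+04 rad/s.
Step 2 — Component impedances:
  R: Z = R = 29.2 Ω
  L: Z = jωL = j·7.665e+04·0.00108 = 0 + j82.79 Ω
  C: Z = 1/(jωC) = -j/(ω·C) = 0 - j2855 Ω
Step 3 — Series combination: Z_total = R + L + C = 29.2 - j2772 Ω = 2772∠-89.4° Ω.

Z = 29.2 - j2772 Ω = 2772∠-89.4° Ω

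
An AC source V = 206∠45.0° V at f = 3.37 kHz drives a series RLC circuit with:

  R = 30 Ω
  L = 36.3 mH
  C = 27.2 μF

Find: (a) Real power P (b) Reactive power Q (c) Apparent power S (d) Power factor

Step 1 — Angular frequency: ω = 2π·f = 2π·3370 = 2.117e+04 rad/s.
Step 2 — Component impedances:
  R: Z = R = 30 Ω
  L: Z = jωL = j·2.117e+04·0.0363 = 0 + j768.6 Ω
  C: Z = 1/(jωC) = -j/(ω·C) = 0 - j1.736 Ω
Step 3 — Series combination: Z_total = R + L + C = 30 + j766.9 Ω = 767.5∠87.8° Ω.
Step 4 — Source phasor: V = 206∠45.0° V = 145.7 + j145.7 V.
Step 5 — Current: I = V / Z = 0.1971 - j0.1822 A = 0.2684∠-42.8° A.
Step 6 — Complex power: S = V·I* = 2.161 + j55.25 VA.
Step 7 — Real power: P = Re(S) = 2.161 W.
Step 8 — Reactive power: Q = Im(S) = 55.25 VAR.
Step 9 — Apparent power: |S| = 55.29 VA.
Step 10 — Power factor: PF = P/|S| = 0.03909 (lagging).

(a) P = 2.161 W  (b) Q = 55.25 VAR  (c) S = 55.29 VA  (d) PF = 0.03909 (lagging)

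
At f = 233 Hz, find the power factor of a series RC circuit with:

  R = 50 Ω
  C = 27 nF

Step 1 — Angular frequency: ω = 2π·f = 2π·233 = 1464 rad/s.
Step 2 — Component impedances:
  R: Z = R = 50 Ω
  C: Z = 1/(jωC) = -j/(ω·C) = 0 - j2.53e+04 Ω
Step 3 — Series combination: Z_total = R + C = 50 - j2.53e+04 Ω = 2.53e+04∠-89.9° Ω.
Step 4 — Power factor: PF = cos(φ) = Re(Z)/|Z| = 50/2.53e+04 = 0.001976.
Step 5 — Type: Im(Z) = -2.53e+04 ⇒ leading (phase φ = -89.9°).

PF = 0.001976 (leading, φ = -89.9°)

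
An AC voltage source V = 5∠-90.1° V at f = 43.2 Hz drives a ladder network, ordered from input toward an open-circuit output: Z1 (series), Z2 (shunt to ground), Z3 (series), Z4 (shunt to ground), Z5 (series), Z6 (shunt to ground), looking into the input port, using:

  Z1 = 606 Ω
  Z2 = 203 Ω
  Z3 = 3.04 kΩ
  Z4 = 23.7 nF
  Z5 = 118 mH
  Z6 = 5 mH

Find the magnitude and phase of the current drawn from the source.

Step 1 — Angular frequency: ω = 2π·f = 2π·43.2 = 271.4 rad/s.
Step 2 — Component impedances:
  Z1: Z = R = 606 Ω
  Z2: Z = R = 203 Ω
  Z3: Z = R = 3040 Ω
  Z4: Z = 1/(jωC) = -j/(ω·C) = 0 - j1.554e+05 Ω
  Z5: Z = jωL = j·271.4·0.118 = 0 + j32.03 Ω
  Z6: Z = jωL = j·271.4·0.005 = 0 + j1.357 Ω
Step 3 — Ladder network (open output): work backward from the far end, alternating series and parallel combinations. Z_in = 796.3 + j0.1308 Ω = 796.3∠0.0° Ω.
Step 4 — Source phasor: V = 5∠-90.1° V = -0.008727 - j5 V.
Step 5 — Ohm's law: I = V / Z_total = (-0.008727 - j5) / (796.3 + j0.1308) = -1.199e-05 - j0.006279 A.
Step 6 — Convert to polar: |I| = 0.006279 A, ∠I = -90.1°.

I = 0.006279∠-90.1° A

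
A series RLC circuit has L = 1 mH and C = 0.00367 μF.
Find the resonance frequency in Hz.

Step 1 — Resonance condition Im(Z)=0 gives ω₀ = 1/√(LC).
Step 2 — ω₀ = 1/√(0.001·3.67e-09) = 5.22e+05 rad/s.
Step 3 — f₀ = ω₀/(2π) = 8.308e+04 Hz.

f₀ = 8.308e+04 Hz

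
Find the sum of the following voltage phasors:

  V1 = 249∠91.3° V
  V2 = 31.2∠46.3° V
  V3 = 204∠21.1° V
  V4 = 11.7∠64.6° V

Step 1 — Convert each phasor to rectangular form:
  V1 = 249·(cos(91.3°) + j·sin(91.3°)) = -5.649 + j248.9 V
  V2 = 31.2·(cos(46.3°) + j·sin(46.3°)) = 21.56 + j22.56 V
  V3 = 204·(cos(21.1°) + j·sin(21.1°)) = 190.3 + j73.44 V
  V4 = 11.7·(cos(64.6°) + j·sin(64.6°)) = 5.019 + j10.57 V
Step 2 — Sum components: V_total = 211.2 + j355.5 V.
Step 3 — Convert to polar: |V_total| = 413.5 V, ∠V_total = 59.3°.

V_total = 413.5∠59.3° V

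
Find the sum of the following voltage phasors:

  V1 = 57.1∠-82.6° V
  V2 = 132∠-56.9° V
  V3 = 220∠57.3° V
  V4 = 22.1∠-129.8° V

Step 1 — Convert each phasor to rectangular form:
  V1 = 57.1·(cos(-82.6°) + j·sin(-82.6°)) = 7.354 - j56.62 V
  V2 = 132·(cos(-56.9°) + j·sin(-56.9°)) = 72.09 - j110.6 V
  V3 = 220·(cos(57.3°) + j·sin(57.3°)) = 118.9 + j185.1 V
  V4 = 22.1·(cos(-129.8°) + j·sin(-129.8°)) = -14.15 - j16.98 V
Step 2 — Sum components: V_total = 184.1 + j0.95 V.
Step 3 — Convert to polar: |V_total| = 184.1 V, ∠V_total = 0.3°.

V_total = 184.1∠0.3° V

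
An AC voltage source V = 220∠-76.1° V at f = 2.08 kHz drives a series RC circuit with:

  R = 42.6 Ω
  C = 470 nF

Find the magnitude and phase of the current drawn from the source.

Step 1 — Angular frequency: ω = 2π·f = 2π·2080 = 1.307e+04 rad/s.
Step 2 — Component impedances:
  R: Z = R = 42.6 Ω
  C: Z = 1/(jωC) = -j/(ω·C) = 0 - j162.8 Ω
Step 3 — Series combination: Z_total = R + C = 42.6 - j162.8 Ω = 168.3∠-75.3° Ω.
Step 4 — Source phasor: V = 220∠-76.1° V = 52.85 - j213.6 V.
Step 5 — Ohm's law: I = V / Z_total = (52.85 - j213.6) / (42.6 - j162.8) = 1.307 - j0.01742 A.
Step 6 — Convert to polar: |I| = 1.307 A, ∠I = -0.8°.

I = 1.307∠-0.8° A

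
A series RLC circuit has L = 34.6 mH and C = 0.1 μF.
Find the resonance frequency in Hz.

Step 1 — Resonance condition Im(Z)=0 gives ω₀ = 1/√(LC).
Step 2 — ω₀ = 1/√(0.0346·1e-07) = 1.7e+04 rad/s.
Step 3 — f₀ = ω₀/(2π) = 2706 Hz.

f₀ = 2706 Hz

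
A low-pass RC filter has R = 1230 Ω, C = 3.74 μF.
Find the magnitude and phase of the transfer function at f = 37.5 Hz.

Step 1 — Angular frequency: ω = 2π·37.5 = 235.6 rad/s.
Step 2 — Transfer function: H(jω) = 1/(1 + jωRC).
Step 3 — Denominator: 1 + jωRC = 1 + j·235.6·1230·3.74e-06 = 1 + j1.084.
Step 4 — H = 0.4598 - j0.4984.
Step 5 — Magnitude: |H| = 0.6781 (-3.4 dB); phase: φ = -47.3°.

|H| = 0.6781 (-3.4 dB), φ = -47.3°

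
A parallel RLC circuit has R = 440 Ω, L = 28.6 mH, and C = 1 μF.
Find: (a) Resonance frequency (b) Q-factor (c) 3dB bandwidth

Step 1 — Resonance: ω₀ = 1/√(LC) = 1/√(0.0286·1e-06) = 5913 rad/s.
Step 2 — f₀ = ω₀/(2π) = 941.1 Hz.
Step 3 — Parallel Q: Q = R/(ω₀L) = 440/(5913·0.0286) = 2.602.
Step 4 — Bandwidth: Δω = ω₀/Q = 2273 rad/s; BW = Δω/(2π) = 361.7 Hz.

(a) f₀ = 941.1 Hz  (b) Q = 2.602  (c) BW = 361.7 Hz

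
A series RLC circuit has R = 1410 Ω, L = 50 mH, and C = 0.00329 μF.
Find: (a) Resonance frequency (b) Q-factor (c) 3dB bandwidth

Step 1 — Resonance condition Im(Z)=0 gives ω₀ = 1/√(LC).
Step 2 — ω₀ = 1/√(0.05·3.29e-09) = 7.797e+04 rad/s.
Step 3 — f₀ = ω₀/(2π) = 1.241e+04 Hz.
Step 4 — Series Q: Q = ω₀L/R = 7.797e+04·0.05/1410 = 2.765.
Step 5 — 3dB bandwidth: Δω = ω₀/Q = 2.82e+04 rad/s; BW = Δω/(2π) = 4488 Hz.

(a) f₀ = 1.241e+04 Hz  (b) Q = 2.765  (c) BW = 4488 Hz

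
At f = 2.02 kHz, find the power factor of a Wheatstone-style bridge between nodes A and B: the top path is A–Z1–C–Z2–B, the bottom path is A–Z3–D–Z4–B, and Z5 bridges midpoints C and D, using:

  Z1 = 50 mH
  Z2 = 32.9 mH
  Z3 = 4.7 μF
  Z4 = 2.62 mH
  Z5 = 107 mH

Step 1 — Angular frequency: ω = 2π·f = 2π·2020 = 1.269e+04 rad/s.
Step 2 — Component impedances:
  Z1: Z = jωL = j·1.269e+04·0.05 = 0 + j634.6 Ω
  Z2: Z = jωL = j·1.269e+04·0.0329 = 0 + j417.6 Ω
  Z3: Z = 1/(jωC) = -j/(ω·C) = 0 - j16.76 Ω
  Z4: Z = jωL = j·1.269e+04·0.00262 = 0 + j33.25 Ω
  Z5: Z = jωL = j·1.269e+04·0.107 = 0 + j1358 Ω
Step 3 — Bridge requires nodal analysis (the Z5 bridge couples midpoints C and D, so the two paths cannot be reduced to a simple series/parallel combination). Setting node B to ground and injecting 1 A at node A, the 3-node admittance system at A, C, D solves to V_A = Z_AB = 0 + j15.81 Ω = 15.81∠90.0° Ω.
Step 4 — Power factor: PF = cos(φ) = Re(Z)/|Z| = 0/15.81 = 0.
Step 5 — Type: Im(Z) = 15.81 ⇒ lagging (phase φ = 90.0°).

PF = 0 (lagging, φ = 90.0°)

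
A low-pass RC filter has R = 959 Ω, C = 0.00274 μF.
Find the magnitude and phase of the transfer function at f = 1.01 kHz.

Step 1 — Angular frequency: ω = 2π·1010 = 6346 rad/s.
Step 2 — Transfer function: H(jω) = 1/(1 + jωRC).
Step 3 — Denominator: 1 + jωRC = 1 + j·6346·959·2.74e-09 = 1 + j0.01668.
Step 4 — H = 0.9997 - j0.01667.
Step 5 — Magnitude: |H| = 0.9999 (-0.0 dB); phase: φ = -1.0°.

|H| = 0.9999 (-0.0 dB), φ = -1.0°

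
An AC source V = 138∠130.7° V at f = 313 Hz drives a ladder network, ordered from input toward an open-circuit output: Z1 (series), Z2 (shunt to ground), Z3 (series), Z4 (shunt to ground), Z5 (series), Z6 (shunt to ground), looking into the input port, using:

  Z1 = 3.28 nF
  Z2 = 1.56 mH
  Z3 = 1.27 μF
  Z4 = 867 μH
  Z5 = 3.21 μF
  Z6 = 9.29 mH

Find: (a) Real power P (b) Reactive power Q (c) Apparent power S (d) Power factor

Step 1 — Angular frequency: ω = 2π·f = 2π·313 = 1967 rad/s.
Step 2 — Component impedances:
  Z1: Z = 1/(jωC) = -j/(ω·C) = 0 - j1.55e+05 Ω
  Z2: Z = jωL = j·1967·0.00156 = 0 + j3.068 Ω
  Z3: Z = 1/(jωC) = -j/(ω·C) = 0 - j400.4 Ω
  Z4: Z = jωL = j·1967·0.000867 = 0 + j1.705 Ω
  Z5: Z = 1/(jωC) = -j/(ω·C) = 0 - j158.4 Ω
  Z6: Z = jωL = j·1967·0.00929 = 0 + j18.27 Ω
Step 3 — Ladder network (open output): work backward from the far end, alternating series and parallel combinations. Z_in = 0 - j1.55e+05 Ω = 1.55e+05∠-90.0° Ω.
Step 4 — Source phasor: V = 138∠130.7° V = -89.99 + j104.6 V.
Step 5 — Current: I = V / Z = -0.0006749 - j0.0005805 A = 0.0008902∠-139.3° A.
Step 6 — Complex power: S = V·I* = 0 - j0.1228 VA.
Step 7 — Real power: P = Re(S) = 0 W.
Step 8 — Reactive power: Q = Im(S) = -0.1228 VAR.
Step 9 — Apparent power: |S| = 0.1228 VA.
Step 10 — Power factor: PF = P/|S| = 0 (leading).

(a) P = 0 W  (b) Q = -0.1228 VAR  (c) S = 0.1228 VA  (d) PF = 0 (leading)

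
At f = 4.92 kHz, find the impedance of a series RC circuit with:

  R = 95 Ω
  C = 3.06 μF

Step 1 — Angular frequency: ω = 2π·f = 2π·4920 = 3.091e+04 rad/s.
Step 2 — Component impedances:
  R: Z = R = 95 Ω
  C: Z = 1/(jωC) = -j/(ω·C) = 0 - j10.57 Ω
Step 3 — Series combination: Z_total = R + C = 95 - j10.57 Ω = 95.59∠-6.3° Ω.

Z = 95 - j10.57 Ω = 95.59∠-6.3° Ω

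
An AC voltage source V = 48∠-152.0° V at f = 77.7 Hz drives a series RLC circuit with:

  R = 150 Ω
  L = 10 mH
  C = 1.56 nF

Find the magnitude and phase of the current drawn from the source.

Step 1 — Angular frequency: ω = 2π·f = 2π·77.7 = 488.2 rad/s.
Step 2 — Component impedances:
  R: Z = R = 150 Ω
  L: Z = jωL = j·488.2·0.01 = 0 + j4.882 Ω
  C: Z = 1/(jωC) = -j/(ω·C) = 0 - j1.313e+06 Ω
Step 3 — Series combination: Z_total = R + L + C = 150 - j1.313e+06 Ω = 1.313e+06∠-90.0° Ω.
Step 4 — Source phasor: V = 48∠-152.0° V = -42.38 - j22.53 V.
Step 5 — Ohm's law: I = V / Z_total = (-42.38 - j22.53) / (150 - j1.313e+06) = 1.716e-05 - j3.228e-05 A.
Step 6 — Convert to polar: |I| = 3.656e-05 A, ∠I = -62.0°.

I = 3.656e-05∠-62.0° A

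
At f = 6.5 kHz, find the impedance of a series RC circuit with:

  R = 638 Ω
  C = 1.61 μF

Step 1 — Angular frequency: ω = 2π·f = 2π·6500 = 4.084e+04 rad/s.
Step 2 — Component impedances:
  R: Z = R = 638 Ω
  C: Z = 1/(jωC) = -j/(ω·C) = 0 - j15.21 Ω
Step 3 — Series combination: Z_total = R + C = 638 - j15.21 Ω = 638.2∠-1.4° Ω.

Z = 638 - j15.21 Ω = 638.2∠-1.4° Ω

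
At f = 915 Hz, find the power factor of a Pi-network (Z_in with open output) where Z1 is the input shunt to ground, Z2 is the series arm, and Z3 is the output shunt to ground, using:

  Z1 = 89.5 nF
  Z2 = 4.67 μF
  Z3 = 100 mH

Step 1 — Angular frequency: ω = 2π·f = 2π·915 = 5749 rad/s.
Step 2 — Component impedances:
  Z1: Z = 1/(jωC) = -j/(ω·C) = 0 - j1943 Ω
  Z2: Z = 1/(jωC) = -j/(ω·C) = 0 - j37.25 Ω
  Z3: Z = jωL = j·5749·0.1 = 0 + j574.9 Ω
Step 3 — With open output, the series arm Z2 and the output shunt Z3 appear in series to ground: Z2 + Z3 = 0 + j537.7 Ω.
Step 4 — Parallel with input shunt Z1: Z_in = Z1 || (Z2 + Z3) = 0 + j743.3 Ω = 743.3∠90.0° Ω.
Step 5 — Power factor: PF = cos(φ) = Re(Z)/|Z| = -0/743.3 = -0.
Step 6 — Type: Im(Z) = 743.3 ⇒ lagging (phase φ = 90.0°).

PF = -0 (lagging, φ = 90.0°)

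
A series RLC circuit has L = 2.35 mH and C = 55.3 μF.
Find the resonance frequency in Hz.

Step 1 — Resonance condition Im(Z)=0 gives ω₀ = 1/√(LC).
Step 2 — ω₀ = 1/√(0.00235·5.53e-05) = 2774 rad/s.
Step 3 — f₀ = ω₀/(2π) = 441.5 Hz.

f₀ = 441.5 Hz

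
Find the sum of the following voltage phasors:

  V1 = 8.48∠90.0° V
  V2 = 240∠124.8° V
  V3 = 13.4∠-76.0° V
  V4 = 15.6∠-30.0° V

Step 1 — Convert each phasor to rectangular form:
  V1 = 8.48·(cos(90.0°) + j·sin(90.0°)) = 0 + j8.48 V
  V2 = 240·(cos(124.8°) + j·sin(124.8°)) = -137 + j197.1 V
  V3 = 13.4·(cos(-76.0°) + j·sin(-76.0°)) = 3.242 - j13 V
  V4 = 15.6·(cos(-30.0°) + j·sin(-30.0°)) = 13.51 - j7.8 V
Step 2 — Sum components: V_total = -120.2 + j184.8 V.
Step 3 — Convert to polar: |V_total| = 220.4 V, ∠V_total = 123.1°.

V_total = 220.4∠123.1° V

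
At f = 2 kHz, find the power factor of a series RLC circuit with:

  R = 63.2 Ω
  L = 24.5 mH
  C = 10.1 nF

Step 1 — Angular frequency: ω = 2π·f = 2π·2000 = 1.257e+04 rad/s.
Step 2 — Component impedances:
  R: Z = R = 63.2 Ω
  L: Z = jωL = j·1.257e+04·0.0245 = 0 + j307.9 Ω
  C: Z = 1/(jωC) = -j/(ω·C) = 0 - j7879 Ω
Step 3 — Series combination: Z_total = R + L + C = 63.2 - j7571 Ω = 7571∠-89.5° Ω.
Step 4 — Power factor: PF = cos(φ) = Re(Z)/|Z| = 63.2/7571.3 = 0.008347.
Step 5 — Type: Im(Z) = -7571 ⇒ leading (phase φ = -89.5°).

PF = 0.008347 (leading, φ = -89.5°)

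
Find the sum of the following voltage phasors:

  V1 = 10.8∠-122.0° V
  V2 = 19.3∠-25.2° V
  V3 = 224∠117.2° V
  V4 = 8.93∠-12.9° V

Step 1 — Convert each phasor to rectangular form:
  V1 = 10.8·(cos(-122.0°) + j·sin(-122.0°)) = -5.723 - j9.159 V
  V2 = 19.3·(cos(-25.2°) + j·sin(-25.2°)) = 17.46 - j8.218 V
  V3 = 224·(cos(117.2°) + j·sin(117.2°)) = -102.4 + j199.2 V
  V4 = 8.93·(cos(-12.9°) + j·sin(-12.9°)) = 8.705 - j1.994 V
Step 2 — Sum components: V_total = -81.95 + j179.9 V.
Step 3 — Convert to polar: |V_total| = 197.6 V, ∠V_total = 114.5°.

V_total = 197.6∠114.5° V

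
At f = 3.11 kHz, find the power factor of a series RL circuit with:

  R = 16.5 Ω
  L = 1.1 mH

Step 1 — Angular frequency: ω = 2π·f = 2π·3110 = 1.954e+04 rad/s.
Step 2 — Component impedances:
  R: Z = R = 16.5 Ω
  L: Z = jωL = j·1.954e+04·0.0011 = 0 + j21.49 Ω
Step 3 — Series combination: Z_total = R + L = 16.5 + j21.49 Ω = 27.1∠52.5° Ω.
Step 4 — Power factor: PF = cos(φ) = Re(Z)/|Z| = 16.5/27.1 = 0.6089.
Step 5 — Type: Im(Z) = 21.49 ⇒ lagging (phase φ = 52.5°).

PF = 0.6089 (lagging, φ = 52.5°)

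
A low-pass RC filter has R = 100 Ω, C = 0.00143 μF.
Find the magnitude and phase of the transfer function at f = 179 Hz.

Step 1 — Angular frequency: ω = 2π·179 = 1125 rad/s.
Step 2 — Transfer function: H(jω) = 1/(1 + jωRC).
Step 3 — Denominator: 1 + jωRC = 1 + j·1125·100·1.43e-09 = 1 + j0.0001608.
Step 4 — H = 1 - j0.0001608.
Step 5 — Magnitude: |H| = 1 (-0.0 dB); phase: φ = -0.0°.

|H| = 1 (-0.0 dB), φ = -0.0°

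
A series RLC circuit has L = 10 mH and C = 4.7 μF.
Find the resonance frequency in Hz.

Step 1 — Resonance condition Im(Z)=0 gives ω₀ = 1/√(LC).
Step 2 — ω₀ = 1/√(0.01·4.7e-06) = 4613 rad/s.
Step 3 — f₀ = ω₀/(2π) = 734.1 Hz.

f₀ = 734.1 Hz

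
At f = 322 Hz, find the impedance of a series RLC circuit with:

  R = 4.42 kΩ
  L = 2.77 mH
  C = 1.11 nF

Step 1 — Angular frequency: ω = 2π·f = 2π·322 = 2023 rad/s.
Step 2 — Component impedances:
  R: Z = R = 4420 Ω
  L: Z = jωL = j·2023·0.00277 = 0 + j5.604 Ω
  C: Z = 1/(jωC) = -j/(ω·C) = 0 - j4.453e+05 Ω
Step 3 — Series combination: Z_total = R + L + C = 4420 - j4.453e+05 Ω = 4.453e+05∠-89.4° Ω.

Z = 4420 - j4.453e+05 Ω = 4.453e+05∠-89.4° Ω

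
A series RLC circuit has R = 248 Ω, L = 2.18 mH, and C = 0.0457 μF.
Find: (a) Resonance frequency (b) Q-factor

Step 1 — Resonance condition Im(Z)=0 gives ω₀ = 1/√(LC).
Step 2 — ω₀ = 1/√(0.00218·4.57e-08) = 1.002e+05 rad/s.
Step 3 — f₀ = ω₀/(2π) = 1.595e+04 Hz.
Step 4 — Series Q: Q = ω₀L/R = 1.002e+05·0.00218/248 = 0.8807.

(a) f₀ = 1.595e+04 Hz  (b) Q = 0.8807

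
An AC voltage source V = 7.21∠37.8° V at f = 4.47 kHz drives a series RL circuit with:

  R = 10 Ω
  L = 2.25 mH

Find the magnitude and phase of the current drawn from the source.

Step 1 — Angular frequency: ω = 2π·f = 2π·4470 = 2.809e+04 rad/s.
Step 2 — Component impedances:
  R: Z = R = 10 Ω
  L: Z = jωL = j·2.809e+04·0.00225 = 0 + j63.19 Ω
Step 3 — Series combination: Z_total = R + L = 10 + j63.19 Ω = 63.98∠81.0° Ω.
Step 4 — Source phasor: V = 7.21∠37.8° V = 5.697 + j4.419 V.
Step 5 — Ohm's law: I = V / Z_total = (5.697 + j4.419) / (10 + j63.19) = 0.08214 - j0.07715 A.
Step 6 — Convert to polar: |I| = 0.1127 A, ∠I = -43.2°.

I = 0.1127∠-43.2° A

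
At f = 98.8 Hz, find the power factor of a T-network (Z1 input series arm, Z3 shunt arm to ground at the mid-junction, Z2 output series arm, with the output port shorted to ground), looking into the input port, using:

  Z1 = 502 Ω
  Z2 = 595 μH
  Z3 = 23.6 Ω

Step 1 — Angular frequency: ω = 2π·f = 2π·98.8 = 620.8 rad/s.
Step 2 — Component impedances:
  Z1: Z = R = 502 Ω
  Z2: Z = jωL = j·620.8·0.000595 = 0 + j0.3694 Ω
  Z3: Z = R = 23.6 Ω
Step 3 — With the output port shorted to ground, the output series arm Z2 runs from the junction to ground; the shunt arm Z3 also runs from the junction to ground. They appear in parallel: Z3 || Z2 = 0.005779 + j0.3693 Ω.
Step 4 — Series with input arm Z1: Z_in = Z1 + (Z3 || Z2) = 502 + j0.3693 Ω = 502∠0.0° Ω.
Step 5 — Power factor: PF = cos(φ) = Re(Z)/|Z| = 502/502 = 1.
Step 6 — Type: Im(Z) = 0.3693 ⇒ lagging (phase φ = 0.0°).

PF = 1 (lagging, φ = 0.0°)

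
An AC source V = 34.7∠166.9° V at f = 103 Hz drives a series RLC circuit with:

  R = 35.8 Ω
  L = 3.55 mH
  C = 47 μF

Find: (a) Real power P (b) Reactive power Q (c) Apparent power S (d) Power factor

Step 1 — Angular frequency: ω = 2π·f = 2π·103 = 647.2 rad/s.
Step 2 — Component impedances:
  R: Z = R = 35.8 Ω
  L: Z = jωL = j·647.2·0.00355 = 0 + j2.297 Ω
  C: Z = 1/(jωC) = -j/(ω·C) = 0 - j32.88 Ω
Step 3 — Series combination: Z_total = R + L + C = 35.8 - j30.58 Ω = 47.08∠-40.5° Ω.
Step 4 — Source phasor: V = 34.7∠166.9° V = -33.8 + j7.865 V.
Step 5 — Current: I = V / Z = -0.6543 - j0.3392 A = 0.737∠-152.6° A.
Step 6 — Complex power: S = V·I* = 19.45 - j16.61 VA.
Step 7 — Real power: P = Re(S) = 19.45 W.
Step 8 — Reactive power: Q = Im(S) = -16.61 VAR.
Step 9 — Apparent power: |S| = 25.57 VA.
Step 10 — Power factor: PF = P/|S| = 0.7604 (leading).

(a) P = 19.45 W  (b) Q = -16.61 VAR  (c) S = 25.57 VA  (d) PF = 0.7604 (leading)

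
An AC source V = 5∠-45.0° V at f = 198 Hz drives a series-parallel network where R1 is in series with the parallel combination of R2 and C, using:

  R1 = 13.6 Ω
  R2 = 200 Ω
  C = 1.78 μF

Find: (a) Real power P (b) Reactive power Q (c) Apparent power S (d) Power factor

Step 1 — Angular frequency: ω = 2π·f = 2π·198 = 1244 rad/s.
Step 2 — Component impedances:
  R1: Z = R = 13.6 Ω
  R2: Z = R = 200 Ω
  C: Z = 1/(jωC) = -j/(ω·C) = 0 - j451.6 Ω
Step 3 — Parallel branch: R2 || C = 1/(1/R2 + 1/C) = 167.2 - j74.05 Ω.
Step 4 — Series with R1: Z_total = R1 + (R2 || C) = 180.8 - j74.05 Ω = 195.4∠-22.3° Ω.
Step 5 — Source phasor: V = 5∠-45.0° V = 3.536 - j3.536 V.
Step 6 — Current: I = V / Z = 0.0236 - j0.009887 A = 0.02559∠-22.7° A.
Step 7 — Complex power: S = V·I* = 0.1184 - j0.0485 VA.
Step 8 — Real power: P = Re(S) = 0.1184 W.
Step 9 — Reactive power: Q = Im(S) = -0.0485 VAR.
Step 10 — Apparent power: |S| = 0.128 VA.
Step 11 — Power factor: PF = P/|S| = 0.9254 (leading).

(a) P = 0.1184 W  (b) Q = -0.0485 VAR  (c) S = 0.128 VA  (d) PF = 0.9254 (leading)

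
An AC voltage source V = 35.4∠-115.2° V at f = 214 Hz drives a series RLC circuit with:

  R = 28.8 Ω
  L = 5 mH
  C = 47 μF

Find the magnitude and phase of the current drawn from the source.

Step 1 — Angular frequency: ω = 2π·f = 2π·214 = 1345 rad/s.
Step 2 — Component impedances:
  R: Z = R = 28.8 Ω
  L: Z = jωL = j·1345·0.005 = 0 + j6.723 Ω
  C: Z = 1/(jωC) = -j/(ω·C) = 0 - j15.82 Ω
Step 3 — Series combination: Z_total = R + L + C = 28.8 - j9.101 Ω = 30.2∠-17.5° Ω.
Step 4 — Source phasor: V = 35.4∠-115.2° V = -15.07 - j32.03 V.
Step 5 — Ohm's law: I = V / Z_total = (-15.07 - j32.03) / (28.8 - j9.101) = -0.1563 - j1.162 A.
Step 6 — Convert to polar: |I| = 1.172 A, ∠I = -97.7°.

I = 1.172∠-97.7° A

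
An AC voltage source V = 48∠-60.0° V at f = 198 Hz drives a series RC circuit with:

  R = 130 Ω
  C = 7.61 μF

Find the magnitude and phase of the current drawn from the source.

Step 1 — Angular frequency: ω = 2π·f = 2π·198 = 1244 rad/s.
Step 2 — Component impedances:
  R: Z = R = 130 Ω
  C: Z = 1/(jωC) = -j/(ω·C) = 0 - j105.6 Ω
Step 3 — Series combination: Z_total = R + C = 130 - j105.6 Ω = 167.5∠-39.1° Ω.
Step 4 — Source phasor: V = 48∠-60.0° V = 24 - j41.57 V.
Step 5 — Ohm's law: I = V / Z_total = (24 - j41.57) / (130 - j105.6) = 0.2677 - j0.1023 A.
Step 6 — Convert to polar: |I| = 0.2866 A, ∠I = -20.9°.

I = 0.2866∠-20.9° A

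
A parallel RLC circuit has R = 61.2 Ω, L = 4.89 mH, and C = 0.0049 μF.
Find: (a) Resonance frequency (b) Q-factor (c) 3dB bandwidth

Step 1 — Resonance: ω₀ = 1/√(LC) = 1/√(0.00489·4.9e-09) = 2.043e+05 rad/s.
Step 2 — f₀ = ω₀/(2π) = 3.251e+04 Hz.
Step 3 — Parallel Q: Q = R/(ω₀L) = 61.2/(2.043e+05·0.00489) = 0.06126.
Step 4 — Bandwidth: Δω = ω₀/Q = 3.335e+06 rad/s; BW = Δω/(2π) = 5.307e+05 Hz.

(a) f₀ = 3.251e+04 Hz  (b) Q = 0.06126  (c) BW = 5.307e+05 Hz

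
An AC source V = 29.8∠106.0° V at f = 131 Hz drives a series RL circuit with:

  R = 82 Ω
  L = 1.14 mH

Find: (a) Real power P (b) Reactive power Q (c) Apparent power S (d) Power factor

Step 1 — Angular frequency: ω = 2π·f = 2π·131 = 823.1 rad/s.
Step 2 — Component impedances:
  R: Z = R = 82 Ω
  L: Z = jωL = j·823.1·0.00114 = 0 + j0.9383 Ω
Step 3 — Series combination: Z_total = R + L = 82 + j0.9383 Ω = 82.01∠0.7° Ω.
Step 4 — Source phasor: V = 29.8∠106.0° V = -8.214 + j28.65 V.
Step 5 — Current: I = V / Z = -0.09616 + j0.3504 A = 0.3634∠105.3° A.
Step 6 — Complex power: S = V·I* = 10.83 + j0.1239 VA.
Step 7 — Real power: P = Re(S) = 10.83 W.
Step 8 — Reactive power: Q = Im(S) = 0.1239 VAR.
Step 9 — Apparent power: |S| = 10.83 VA.
Step 10 — Power factor: PF = P/|S| = 0.9999 (lagging).

(a) P = 10.83 W  (b) Q = 0.1239 VAR  (c) S = 10.83 VA  (d) PF = 0.9999 (lagging)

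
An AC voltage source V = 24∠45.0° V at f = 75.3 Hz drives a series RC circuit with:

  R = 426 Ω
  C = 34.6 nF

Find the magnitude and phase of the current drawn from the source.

Step 1 — Angular frequency: ω = 2π·f = 2π·75.3 = 473.1 rad/s.
Step 2 — Component impedances:
  R: Z = R = 426 Ω
  C: Z = 1/(jωC) = -j/(ω·C) = 0 - j6.109e+04 Ω
Step 3 — Series combination: Z_total = R + C = 426 - j6.109e+04 Ω = 6.109e+04∠-89.6° Ω.
Step 4 — Source phasor: V = 24∠45.0° V = 16.97 + j16.97 V.
Step 5 — Ohm's law: I = V / Z_total = (16.97 + j16.97) / (426 - j6.109e+04) = -0.0002759 + j0.0002797 A.
Step 6 — Convert to polar: |I| = 0.0003929 A, ∠I = 134.6°.

I = 0.0003929∠134.6° A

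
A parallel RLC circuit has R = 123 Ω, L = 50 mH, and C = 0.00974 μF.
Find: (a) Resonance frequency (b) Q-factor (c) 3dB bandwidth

Step 1 — Resonance: ω₀ = 1/√(LC) = 1/√(0.05·9.74e-09) = 4.531e+04 rad/s.
Step 2 — f₀ = ω₀/(2π) = 7212 Hz.
Step 3 — Parallel Q: Q = R/(ω₀L) = 123/(4.531e+04·0.05) = 0.05429.
Step 4 — Bandwidth: Δω = ω₀/Q = 8.347e+05 rad/s; BW = Δω/(2π) = 1.328e+05 Hz.

(a) f₀ = 7212 Hz  (b) Q = 0.05429  (c) BW = 1.328e+05 Hz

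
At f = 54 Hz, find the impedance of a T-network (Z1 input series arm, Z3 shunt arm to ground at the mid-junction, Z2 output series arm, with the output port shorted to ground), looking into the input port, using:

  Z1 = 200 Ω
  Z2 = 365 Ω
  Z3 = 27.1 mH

Step 1 — Angular frequency: ω = 2π·f = 2π·54 = 339.3 rad/s.
Step 2 — Component impedances:
  Z1: Z = R = 200 Ω
  Z2: Z = R = 365 Ω
  Z3: Z = jωL = j·339.3·0.0271 = 0 + j9.195 Ω
Step 3 — With the output port shorted to ground, the output series arm Z2 runs from the junction to ground; the shunt arm Z3 also runs from the junction to ground. They appear in parallel: Z3 || Z2 = 0.2315 + j9.189 Ω.
Step 4 — Series with input arm Z1: Z_in = Z1 + (Z3 || Z2) = 200.2 + j9.189 Ω = 200.4∠2.6° Ω.

Z = 200.2 + j9.189 Ω = 200.4∠2.6° Ω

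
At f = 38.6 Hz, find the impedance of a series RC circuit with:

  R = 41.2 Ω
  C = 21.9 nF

Step 1 — Angular frequency: ω = 2π·f = 2π·38.6 = 242.5 rad/s.
Step 2 — Component impedances:
  R: Z = R = 41.2 Ω
  C: Z = 1/(jωC) = -j/(ω·C) = 0 - j1.883e+05 Ω
Step 3 — Series combination: Z_total = R + C = 41.2 - j1.883e+05 Ω = 1.883e+05∠-90.0° Ω.

Z = 41.2 - j1.883e+05 Ω = 1.883e+05∠-90.0° Ω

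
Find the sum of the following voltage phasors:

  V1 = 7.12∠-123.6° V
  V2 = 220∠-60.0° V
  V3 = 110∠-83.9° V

Step 1 — Convert each phasor to rectangular form:
  V1 = 7.12·(cos(-123.6°) + j·sin(-123.6°)) = -3.94 - j5.93 V
  V2 = 220·(cos(-60.0°) + j·sin(-60.0°)) = 110 - j190.5 V
  V3 = 110·(cos(-83.9°) + j·sin(-83.9°)) = 11.69 - j109.4 V
Step 2 — Sum components: V_total = 117.7 - j305.8 V.
Step 3 — Convert to polar: |V_total| = 327.7 V, ∠V_total = -68.9°.

V_total = 327.7∠-68.9° V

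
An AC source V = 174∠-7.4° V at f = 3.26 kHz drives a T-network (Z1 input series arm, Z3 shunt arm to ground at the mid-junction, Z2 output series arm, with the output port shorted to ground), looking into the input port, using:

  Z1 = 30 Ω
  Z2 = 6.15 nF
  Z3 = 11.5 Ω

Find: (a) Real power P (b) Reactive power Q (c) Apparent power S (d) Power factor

Step 1 — Angular frequency: ω = 2π·f = 2π·3260 = 2.048e+04 rad/s.
Step 2 — Component impedances:
  Z1: Z = R = 30 Ω
  Z2: Z = 1/(jωC) = -j/(ω·C) = 0 - j7938 Ω
  Z3: Z = R = 11.5 Ω
Step 3 — With the output port shorted to ground, the output series arm Z2 runs from the junction to ground; the shunt arm Z3 also runs from the junction to ground. They appear in parallel: Z3 || Z2 = 11.5 - j0.01666 Ω.
Step 4 — Series with input arm Z1: Z_in = Z1 + (Z3 || Z2) = 41.5 - j0.01666 Ω = 41.5∠-0.0° Ω.
Step 5 — Source phasor: V = 174∠-7.4° V = 172.6 - j22.41 V.
Step 6 — Current: I = V / Z = 4.158 - j0.5383 A = 4.193∠-7.4° A.
Step 7 — Complex power: S = V·I* = 729.5 - j0.2929 VA.
Step 8 — Real power: P = Re(S) = 729.5 W.
Step 9 — Reactive power: Q = Im(S) = -0.2929 VAR.
Step 10 — Apparent power: |S| = 729.5 VA.
Step 11 — Power factor: PF = P/|S| = 1 (leading).

(a) P = 729.5 W  (b) Q = -0.2929 VAR  (c) S = 729.5 VA  (d) PF = 1 (leading)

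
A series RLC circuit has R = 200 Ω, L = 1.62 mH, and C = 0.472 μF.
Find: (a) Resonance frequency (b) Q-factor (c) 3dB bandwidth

Step 1 — Resonance condition Im(Z)=0 gives ω₀ = 1/√(LC).
Step 2 — ω₀ = 1/√(0.00162·4.72e-07) = 3.616e+04 rad/s.
Step 3 — f₀ = ω₀/(2π) = 5756 Hz.
Step 4 — Series Q: Q = ω₀L/R = 3.616e+04·0.00162/200 = 0.2929.
Step 5 — 3dB bandwidth: Δω = ω₀/Q = 1.235e+05 rad/s; BW = Δω/(2π) = 1.965e+04 Hz.

(a) f₀ = 5756 Hz  (b) Q = 0.2929  (c) BW = 1.965e+04 Hz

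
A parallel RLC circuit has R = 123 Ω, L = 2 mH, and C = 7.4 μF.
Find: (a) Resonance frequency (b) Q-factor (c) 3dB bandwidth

Step 1 — Resonance: ω₀ = 1/√(LC) = 1/√(0.002·7.4e-06) = 8220 rad/s.
Step 2 — f₀ = ω₀/(2π) = 1308 Hz.
Step 3 — Parallel Q: Q = R/(ω₀L) = 123/(8220·0.002) = 7.482.
Step 4 — Bandwidth: Δω = ω₀/Q = 1099 rad/s; BW = Δω/(2π) = 174.9 Hz.

(a) f₀ = 1308 Hz  (b) Q = 7.482  (c) BW = 174.9 Hz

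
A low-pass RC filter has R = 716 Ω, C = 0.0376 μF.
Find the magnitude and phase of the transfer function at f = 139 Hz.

Step 1 — Angular frequency: ω = 2π·139 = 873.4 rad/s.
Step 2 — Transfer function: H(jω) = 1/(1 + jωRC).
Step 3 — Denominator: 1 + jωRC = 1 + j·873.4·716·3.76e-08 = 1 + j0.02351.
Step 4 — H = 0.9994 - j0.0235.
Step 5 — Magnitude: |H| = 0.9997 (-0.0 dB); phase: φ = -1.3°.

|H| = 0.9997 (-0.0 dB), φ = -1.3°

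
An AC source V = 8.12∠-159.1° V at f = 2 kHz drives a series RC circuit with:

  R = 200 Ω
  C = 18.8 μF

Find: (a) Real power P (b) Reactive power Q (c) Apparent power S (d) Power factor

Step 1 — Angular frequency: ω = 2π·f = 2π·2000 = 1.257e+04 rad/s.
Step 2 — Component impedances:
  R: Z = R = 200 Ω
  C: Z = 1/(jωC) = -j/(ω·C) = 0 - j4.233 Ω
Step 3 — Series combination: Z_total = R + C = 200 - j4.233 Ω = 200∠-1.2° Ω.
Step 4 — Source phasor: V = 8.12∠-159.1° V = -7.586 - j2.897 V.
Step 5 — Current: I = V / Z = -0.03761 - j0.01528 A = 0.04059∠-157.9° A.
Step 6 — Complex power: S = V·I* = 0.3295 - j0.006974 VA.
Step 7 — Real power: P = Re(S) = 0.3295 W.
Step 8 — Reactive power: Q = Im(S) = -0.006974 VAR.
Step 9 — Apparent power: |S| = 0.3296 VA.
Step 10 — Power factor: PF = P/|S| = 0.9998 (leading).

(a) P = 0.3295 W  (b) Q = -0.006974 VAR  (c) S = 0.3296 VA  (d) PF = 0.9998 (leading)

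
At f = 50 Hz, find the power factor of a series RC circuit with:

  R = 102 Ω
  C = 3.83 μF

Step 1 — Angular frequency: ω = 2π·f = 2π·50 = 314.2 rad/s.
Step 2 — Component impedances:
  R: Z = R = 102 Ω
  C: Z = 1/(jωC) = -j/(ω·C) = 0 - j831.1 Ω
Step 3 — Series combination: Z_total = R + C = 102 - j831.1 Ω = 837.3∠-83.0° Ω.
Step 4 — Power factor: PF = cos(φ) = Re(Z)/|Z| = 102/837.3 = 0.1218.
Step 5 — Type: Im(Z) = -831.1 ⇒ leading (phase φ = -83.0°).

PF = 0.1218 (leading, φ = -83.0°)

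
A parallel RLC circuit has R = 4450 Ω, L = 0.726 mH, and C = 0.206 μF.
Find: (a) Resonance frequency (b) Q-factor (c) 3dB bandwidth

Step 1 — Resonance: ω₀ = 1/√(LC) = 1/√(0.000726·2.06e-07) = 8.177e+04 rad/s.
Step 2 — f₀ = ω₀/(2π) = 1.301e+04 Hz.
Step 3 — Parallel Q: Q = R/(ω₀L) = 4450/(8.177e+04·0.000726) = 74.96.
Step 4 — Bandwidth: Δω = ω₀/Q = 1091 rad/s; BW = Δω/(2π) = 173.6 Hz.

(a) f₀ = 1.301e+04 Hz  (b) Q = 74.96  (c) BW = 173.6 Hz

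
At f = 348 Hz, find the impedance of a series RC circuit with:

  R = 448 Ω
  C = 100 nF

Step 1 — Angular frequency: ω = 2π·f = 2π·348 = 2187 rad/s.
Step 2 — Component impedances:
  R: Z = R = 448 Ω
  C: Z = 1/(jωC) = -j/(ω·C) = 0 - j4573 Ω
Step 3 — Series combination: Z_total = R + C = 448 - j4573 Ω = 4595∠-84.4° Ω.

Z = 448 - j4573 Ω = 4595∠-84.4° Ω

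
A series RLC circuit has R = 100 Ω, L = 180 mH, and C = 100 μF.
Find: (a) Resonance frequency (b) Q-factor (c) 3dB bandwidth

Step 1 — Resonance: ω₀ = 1/√(LC) = 1/√(0.18·0.0001) = 235.7 rad/s.
Step 2 — f₀ = ω₀/(2π) = 37.51 Hz.
Step 3 — Series Q: Q = ω₀L/R = 235.7·0.18/100 = 0.4243.
Step 4 — Bandwidth: Δω = ω₀/Q = 555.6 rad/s; BW = Δω/(2π) = 88.42 Hz.

(a) f₀ = 37.51 Hz  (b) Q = 0.4243  (c) BW = 88.42 Hz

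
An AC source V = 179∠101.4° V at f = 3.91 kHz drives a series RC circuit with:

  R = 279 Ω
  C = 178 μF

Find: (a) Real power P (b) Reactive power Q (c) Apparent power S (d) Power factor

Step 1 — Angular frequency: ω = 2π·f = 2π·3910 = 2.457e+04 rad/s.
Step 2 — Component impedances:
  R: Z = R = 279 Ω
  C: Z = 1/(jωC) = -j/(ω·C) = 0 - j0.2287 Ω
Step 3 — Series combination: Z_total = R + C = 279 - j0.2287 Ω = 279∠-0.0° Ω.
Step 4 — Source phasor: V = 179∠101.4° V = -35.38 + j175.5 V.
Step 5 — Current: I = V / Z = -0.1273 + j0.6288 A = 0.6416∠101.4° A.
Step 6 — Complex power: S = V·I* = 114.8 - j0.09413 VA.
Step 7 — Real power: P = Re(S) = 114.8 W.
Step 8 — Reactive power: Q = Im(S) = -0.09413 VAR.
Step 9 — Apparent power: |S| = 114.8 VA.
Step 10 — Power factor: PF = P/|S| = 1 (leading).

(a) P = 114.8 W  (b) Q = -0.09413 VAR  (c) S = 114.8 VA  (d) PF = 1 (leading)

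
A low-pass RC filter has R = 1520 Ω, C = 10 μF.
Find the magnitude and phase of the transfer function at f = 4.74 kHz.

Step 1 — Angular frequency: ω = 2π·4740 = 2.978e+04 rad/s.
Step 2 — Transfer function: H(jω) = 1/(1 + jωRC).
Step 3 — Denominator: 1 + jωRC = 1 + j·2.978e+04·1520·1e-05 = 1 + j452.7.
Step 4 — H = 4.88e-06 - j0.002209.
Step 5 — Magnitude: |H| = 0.002209 (-53.1 dB); phase: φ = -89.9°.

|H| = 0.002209 (-53.1 dB), φ = -89.9°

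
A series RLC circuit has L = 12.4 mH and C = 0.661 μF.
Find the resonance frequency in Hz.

Step 1 — Resonance condition Im(Z)=0 gives ω₀ = 1/√(LC).
Step 2 — ω₀ = 1/√(0.0124·6.61e-07) = 1.105e+04 rad/s.
Step 3 — f₀ = ω₀/(2π) = 1758 Hz.

f₀ = 1758 Hz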